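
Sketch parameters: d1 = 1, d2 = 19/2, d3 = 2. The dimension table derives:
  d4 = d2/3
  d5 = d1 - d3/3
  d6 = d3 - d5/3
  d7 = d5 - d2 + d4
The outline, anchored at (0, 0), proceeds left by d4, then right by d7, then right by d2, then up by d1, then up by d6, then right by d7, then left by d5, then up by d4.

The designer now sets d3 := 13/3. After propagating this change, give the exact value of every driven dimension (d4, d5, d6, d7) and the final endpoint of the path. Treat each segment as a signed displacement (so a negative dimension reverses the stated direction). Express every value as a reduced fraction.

d4 = 19/6
d5 = -4/9
d6 = 121/27
d7 = -61/9
endpoint = (-61/9, 467/54)

Apply edit: d3 := 13/3
  d4 = d2/3 = 19/6
  d5 = d1 - d3/3 = -4/9
  d6 = d3 - d5/3 = 121/27
  d7 = d5 - d2 + d4 = -61/9
Walk from origin (0, 0):
  seg 1: left by d4 = 19/6 → (-19/6, 0)
  seg 2: right by d7 = -61/9 → (-179/18, 0)
  seg 3: right by d2 = 19/2 → (-4/9, 0)
  seg 4: up by d1 = 1 → (-4/9, 1)
  seg 5: up by d6 = 121/27 → (-4/9, 148/27)
  seg 6: right by d7 = -61/9 → (-65/9, 148/27)
  seg 7: left by d5 = -4/9 → (-61/9, 148/27)
  seg 8: up by d4 = 19/6 → (-61/9, 467/54)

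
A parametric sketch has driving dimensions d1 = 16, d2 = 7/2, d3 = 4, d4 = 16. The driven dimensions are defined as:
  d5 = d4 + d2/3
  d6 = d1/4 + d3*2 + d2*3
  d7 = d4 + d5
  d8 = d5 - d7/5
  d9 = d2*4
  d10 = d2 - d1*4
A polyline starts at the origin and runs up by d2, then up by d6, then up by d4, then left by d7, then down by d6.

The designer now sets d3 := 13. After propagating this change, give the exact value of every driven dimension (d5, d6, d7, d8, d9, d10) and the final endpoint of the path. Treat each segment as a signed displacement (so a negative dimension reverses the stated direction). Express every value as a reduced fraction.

d5 = 103/6
d6 = 81/2
d7 = 199/6
d8 = 158/15
d9 = 14
d10 = -121/2
endpoint = (-199/6, 39/2)

Apply edit: d3 := 13
  d5 = d4 + d2/3 = 103/6
  d6 = d1/4 + d3*2 + d2*3 = 81/2
  d7 = d4 + d5 = 199/6
  d8 = d5 - d7/5 = 158/15
  d9 = d2*4 = 14
  d10 = d2 - d1*4 = -121/2
Walk from origin (0, 0):
  seg 1: up by d2 = 7/2 → (0, 7/2)
  seg 2: up by d6 = 81/2 → (0, 44)
  seg 3: up by d4 = 16 → (0, 60)
  seg 4: left by d7 = 199/6 → (-199/6, 60)
  seg 5: down by d6 = 81/2 → (-199/6, 39/2)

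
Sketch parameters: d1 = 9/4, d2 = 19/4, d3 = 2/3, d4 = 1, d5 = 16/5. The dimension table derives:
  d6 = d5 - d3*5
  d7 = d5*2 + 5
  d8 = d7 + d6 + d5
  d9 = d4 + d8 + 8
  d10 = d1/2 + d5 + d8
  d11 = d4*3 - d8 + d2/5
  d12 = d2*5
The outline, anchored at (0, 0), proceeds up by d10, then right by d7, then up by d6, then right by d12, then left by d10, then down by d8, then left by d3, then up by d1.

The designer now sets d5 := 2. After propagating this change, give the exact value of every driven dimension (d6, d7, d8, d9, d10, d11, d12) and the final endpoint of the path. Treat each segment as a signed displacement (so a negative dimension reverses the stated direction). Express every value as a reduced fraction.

d6 = -4/3
d7 = 9
d8 = 29/3
d9 = 56/3
d10 = 307/24
d11 = -343/60
d12 = 95/4
endpoint = (463/24, 97/24)

Apply edit: d5 := 2
  d6 = d5 - d3*5 = -4/3
  d7 = d5*2 + 5 = 9
  d8 = d7 + d6 + d5 = 29/3
  d9 = d4 + d8 + 8 = 56/3
  d10 = d1/2 + d5 + d8 = 307/24
  d11 = d4*3 - d8 + d2/5 = -343/60
  d12 = d2*5 = 95/4
Walk from origin (0, 0):
  seg 1: up by d10 = 307/24 → (0, 307/24)
  seg 2: right by d7 = 9 → (9, 307/24)
  seg 3: up by d6 = -4/3 → (9, 275/24)
  seg 4: right by d12 = 95/4 → (131/4, 275/24)
  seg 5: left by d10 = 307/24 → (479/24, 275/24)
  seg 6: down by d8 = 29/3 → (479/24, 43/24)
  seg 7: left by d3 = 2/3 → (463/24, 43/24)
  seg 8: up by d1 = 9/4 → (463/24, 97/24)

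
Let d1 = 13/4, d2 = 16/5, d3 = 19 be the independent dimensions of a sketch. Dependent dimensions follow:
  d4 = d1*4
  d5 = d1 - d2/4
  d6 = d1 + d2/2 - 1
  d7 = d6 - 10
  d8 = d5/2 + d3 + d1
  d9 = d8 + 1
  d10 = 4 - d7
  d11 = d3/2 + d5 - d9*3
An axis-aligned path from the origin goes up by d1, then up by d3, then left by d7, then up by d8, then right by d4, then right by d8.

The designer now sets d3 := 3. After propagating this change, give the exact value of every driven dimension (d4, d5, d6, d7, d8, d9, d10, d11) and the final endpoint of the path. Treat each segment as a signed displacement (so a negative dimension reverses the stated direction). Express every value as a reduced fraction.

Apply edit: d3 := 3
  d4 = d1*4 = 13
  d5 = d1 - d2/4 = 49/20
  d6 = d1 + d2/2 - 1 = 77/20
  d7 = d6 - 10 = -123/20
  d8 = d5/2 + d3 + d1 = 299/40
  d9 = d8 + 1 = 339/40
  d10 = 4 - d7 = 203/20
  d11 = d3/2 + d5 - d9*3 = -859/40
Walk from origin (0, 0):
  seg 1: up by d1 = 13/4 → (0, 13/4)
  seg 2: up by d3 = 3 → (0, 25/4)
  seg 3: left by d7 = -123/20 → (123/20, 25/4)
  seg 4: up by d8 = 299/40 → (123/20, 549/40)
  seg 5: right by d4 = 13 → (383/20, 549/40)
  seg 6: right by d8 = 299/40 → (213/8, 549/40)

d4 = 13
d5 = 49/20
d6 = 77/20
d7 = -123/20
d8 = 299/40
d9 = 339/40
d10 = 203/20
d11 = -859/40
endpoint = (213/8, 549/40)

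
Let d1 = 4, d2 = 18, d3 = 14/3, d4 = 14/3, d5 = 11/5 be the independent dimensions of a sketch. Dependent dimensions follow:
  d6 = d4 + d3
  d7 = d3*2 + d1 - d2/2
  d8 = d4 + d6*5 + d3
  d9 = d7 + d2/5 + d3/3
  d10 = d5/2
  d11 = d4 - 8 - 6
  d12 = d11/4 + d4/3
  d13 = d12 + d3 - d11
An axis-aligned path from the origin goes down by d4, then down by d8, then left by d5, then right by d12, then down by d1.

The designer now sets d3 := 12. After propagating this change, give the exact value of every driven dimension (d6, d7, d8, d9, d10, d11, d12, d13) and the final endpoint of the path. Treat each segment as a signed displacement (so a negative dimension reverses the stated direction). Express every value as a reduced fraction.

Apply edit: d3 := 12
  d6 = d4 + d3 = 50/3
  d7 = d3*2 + d1 - d2/2 = 19
  d8 = d4 + d6*5 + d3 = 100
  d9 = d7 + d2/5 + d3/3 = 133/5
  d10 = d5/2 = 11/10
  d11 = d4 - 8 - 6 = -28/3
  d12 = d11/4 + d4/3 = -7/9
  d13 = d12 + d3 - d11 = 185/9
Walk from origin (0, 0):
  seg 1: down by d4 = 14/3 → (0, -14/3)
  seg 2: down by d8 = 100 → (0, -314/3)
  seg 3: left by d5 = 11/5 → (-11/5, -314/3)
  seg 4: right by d12 = -7/9 → (-134/45, -314/3)
  seg 5: down by d1 = 4 → (-134/45, -326/3)

d6 = 50/3
d7 = 19
d8 = 100
d9 = 133/5
d10 = 11/10
d11 = -28/3
d12 = -7/9
d13 = 185/9
endpoint = (-134/45, -326/3)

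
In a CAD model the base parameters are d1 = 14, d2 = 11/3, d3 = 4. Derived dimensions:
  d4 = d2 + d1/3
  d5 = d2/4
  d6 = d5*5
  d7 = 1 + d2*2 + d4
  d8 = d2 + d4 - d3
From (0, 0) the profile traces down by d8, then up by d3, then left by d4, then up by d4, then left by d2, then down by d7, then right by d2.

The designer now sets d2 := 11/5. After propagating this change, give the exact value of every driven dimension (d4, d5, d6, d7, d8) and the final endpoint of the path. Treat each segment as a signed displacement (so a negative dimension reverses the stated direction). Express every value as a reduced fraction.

Apply edit: d2 := 11/5
  d4 = d2 + d1/3 = 103/15
  d5 = d2/4 = 11/20
  d6 = d5*5 = 11/4
  d7 = 1 + d2*2 + d4 = 184/15
  d8 = d2 + d4 - d3 = 76/15
Walk from origin (0, 0):
  seg 1: down by d8 = 76/15 → (0, -76/15)
  seg 2: up by d3 = 4 → (0, -16/15)
  seg 3: left by d4 = 103/15 → (-103/15, -16/15)
  seg 4: up by d4 = 103/15 → (-103/15, 29/5)
  seg 5: left by d2 = 11/5 → (-136/15, 29/5)
  seg 6: down by d7 = 184/15 → (-136/15, -97/15)
  seg 7: right by d2 = 11/5 → (-103/15, -97/15)

d4 = 103/15
d5 = 11/20
d6 = 11/4
d7 = 184/15
d8 = 76/15
endpoint = (-103/15, -97/15)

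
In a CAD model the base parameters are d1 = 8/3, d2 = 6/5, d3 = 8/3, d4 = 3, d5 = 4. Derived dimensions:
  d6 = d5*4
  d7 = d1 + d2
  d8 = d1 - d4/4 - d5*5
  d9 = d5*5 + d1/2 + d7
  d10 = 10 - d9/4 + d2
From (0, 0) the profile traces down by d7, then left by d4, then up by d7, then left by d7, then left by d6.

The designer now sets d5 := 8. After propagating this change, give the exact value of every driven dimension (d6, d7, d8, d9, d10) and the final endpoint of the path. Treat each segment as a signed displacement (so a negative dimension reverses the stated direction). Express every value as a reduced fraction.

d6 = 32
d7 = 58/15
d8 = -457/12
d9 = 226/5
d10 = -1/10
endpoint = (-583/15, 0)

Apply edit: d5 := 8
  d6 = d5*4 = 32
  d7 = d1 + d2 = 58/15
  d8 = d1 - d4/4 - d5*5 = -457/12
  d9 = d5*5 + d1/2 + d7 = 226/5
  d10 = 10 - d9/4 + d2 = -1/10
Walk from origin (0, 0):
  seg 1: down by d7 = 58/15 → (0, -58/15)
  seg 2: left by d4 = 3 → (-3, -58/15)
  seg 3: up by d7 = 58/15 → (-3, 0)
  seg 4: left by d7 = 58/15 → (-103/15, 0)
  seg 5: left by d6 = 32 → (-583/15, 0)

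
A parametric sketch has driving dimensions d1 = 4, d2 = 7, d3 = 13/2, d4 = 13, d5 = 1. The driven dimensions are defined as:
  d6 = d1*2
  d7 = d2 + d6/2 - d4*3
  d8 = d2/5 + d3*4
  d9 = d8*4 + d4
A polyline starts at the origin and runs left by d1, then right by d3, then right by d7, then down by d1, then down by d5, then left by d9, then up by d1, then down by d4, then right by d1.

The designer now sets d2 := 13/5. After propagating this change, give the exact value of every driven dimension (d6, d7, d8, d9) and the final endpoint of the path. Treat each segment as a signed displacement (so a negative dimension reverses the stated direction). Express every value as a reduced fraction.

Apply edit: d2 := 13/5
  d6 = d1*2 = 8
  d7 = d2 + d6/2 - d4*3 = -162/5
  d8 = d2/5 + d3*4 = 663/25
  d9 = d8*4 + d4 = 2977/25
Walk from origin (0, 0):
  seg 1: left by d1 = 4 → (-4, 0)
  seg 2: right by d3 = 13/2 → (5/2, 0)
  seg 3: right by d7 = -162/5 → (-299/10, 0)
  seg 4: down by d1 = 4 → (-299/10, -4)
  seg 5: down by d5 = 1 → (-299/10, -5)
  seg 6: left by d9 = 2977/25 → (-7449/50, -5)
  seg 7: up by d1 = 4 → (-7449/50, -1)
  seg 8: down by d4 = 13 → (-7449/50, -14)
  seg 9: right by d1 = 4 → (-7249/50, -14)

d6 = 8
d7 = -162/5
d8 = 663/25
d9 = 2977/25
endpoint = (-7249/50, -14)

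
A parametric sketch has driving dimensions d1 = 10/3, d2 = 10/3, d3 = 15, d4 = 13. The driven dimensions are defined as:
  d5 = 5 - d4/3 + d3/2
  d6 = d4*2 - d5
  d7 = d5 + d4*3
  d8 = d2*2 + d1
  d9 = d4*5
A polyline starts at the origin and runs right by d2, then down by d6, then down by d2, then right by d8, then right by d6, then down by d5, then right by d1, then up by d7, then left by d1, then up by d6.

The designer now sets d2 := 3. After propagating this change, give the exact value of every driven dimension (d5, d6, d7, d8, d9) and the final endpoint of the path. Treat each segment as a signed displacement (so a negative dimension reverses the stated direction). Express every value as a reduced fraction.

d5 = 49/6
d6 = 107/6
d7 = 283/6
d8 = 28/3
d9 = 65
endpoint = (181/6, 36)

Apply edit: d2 := 3
  d5 = 5 - d4/3 + d3/2 = 49/6
  d6 = d4*2 - d5 = 107/6
  d7 = d5 + d4*3 = 283/6
  d8 = d2*2 + d1 = 28/3
  d9 = d4*5 = 65
Walk from origin (0, 0):
  seg 1: right by d2 = 3 → (3, 0)
  seg 2: down by d6 = 107/6 → (3, -107/6)
  seg 3: down by d2 = 3 → (3, -125/6)
  seg 4: right by d8 = 28/3 → (37/3, -125/6)
  seg 5: right by d6 = 107/6 → (181/6, -125/6)
  seg 6: down by d5 = 49/6 → (181/6, -29)
  seg 7: right by d1 = 10/3 → (67/2, -29)
  seg 8: up by d7 = 283/6 → (67/2, 109/6)
  seg 9: left by d1 = 10/3 → (181/6, 109/6)
  seg 10: up by d6 = 107/6 → (181/6, 36)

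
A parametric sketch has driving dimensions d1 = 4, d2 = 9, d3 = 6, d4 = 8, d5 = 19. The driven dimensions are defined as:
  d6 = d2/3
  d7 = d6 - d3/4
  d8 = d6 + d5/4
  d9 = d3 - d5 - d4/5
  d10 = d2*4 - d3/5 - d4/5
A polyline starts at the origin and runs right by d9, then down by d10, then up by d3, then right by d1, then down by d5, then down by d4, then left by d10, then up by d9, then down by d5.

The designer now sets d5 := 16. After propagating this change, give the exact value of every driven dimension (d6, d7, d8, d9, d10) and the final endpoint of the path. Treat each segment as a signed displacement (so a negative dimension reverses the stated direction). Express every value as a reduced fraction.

Apply edit: d5 := 16
  d6 = d2/3 = 3
  d7 = d6 - d3/4 = 3/2
  d8 = d6 + d5/4 = 7
  d9 = d3 - d5 - d4/5 = -58/5
  d10 = d2*4 - d3/5 - d4/5 = 166/5
Walk from origin (0, 0):
  seg 1: right by d9 = -58/5 → (-58/5, 0)
  seg 2: down by d10 = 166/5 → (-58/5, -166/5)
  seg 3: up by d3 = 6 → (-58/5, -136/5)
  seg 4: right by d1 = 4 → (-38/5, -136/5)
  seg 5: down by d5 = 16 → (-38/5, -216/5)
  seg 6: down by d4 = 8 → (-38/5, -256/5)
  seg 7: left by d10 = 166/5 → (-204/5, -256/5)
  seg 8: up by d9 = -58/5 → (-204/5, -314/5)
  seg 9: down by d5 = 16 → (-204/5, -394/5)

d6 = 3
d7 = 3/2
d8 = 7
d9 = -58/5
d10 = 166/5
endpoint = (-204/5, -394/5)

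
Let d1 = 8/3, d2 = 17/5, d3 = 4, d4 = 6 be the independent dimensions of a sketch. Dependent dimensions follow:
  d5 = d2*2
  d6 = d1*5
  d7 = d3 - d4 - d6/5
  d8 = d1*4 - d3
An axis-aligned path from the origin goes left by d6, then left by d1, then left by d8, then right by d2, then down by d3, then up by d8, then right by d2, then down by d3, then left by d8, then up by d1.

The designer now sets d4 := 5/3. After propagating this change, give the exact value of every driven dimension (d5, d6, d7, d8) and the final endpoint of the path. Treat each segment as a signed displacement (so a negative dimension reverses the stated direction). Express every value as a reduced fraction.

Apply edit: d4 := 5/3
  d5 = d2*2 = 34/5
  d6 = d1*5 = 40/3
  d7 = d3 - d4 - d6/5 = -1/3
  d8 = d1*4 - d3 = 20/3
Walk from origin (0, 0):
  seg 1: left by d6 = 40/3 → (-40/3, 0)
  seg 2: left by d1 = 8/3 → (-16, 0)
  seg 3: left by d8 = 20/3 → (-68/3, 0)
  seg 4: right by d2 = 17/5 → (-289/15, 0)
  seg 5: down by d3 = 4 → (-289/15, -4)
  seg 6: up by d8 = 20/3 → (-289/15, 8/3)
  seg 7: right by d2 = 17/5 → (-238/15, 8/3)
  seg 8: down by d3 = 4 → (-238/15, -4/3)
  seg 9: left by d8 = 20/3 → (-338/15, -4/3)
  seg 10: up by d1 = 8/3 → (-338/15, 4/3)

d5 = 34/5
d6 = 40/3
d7 = -1/3
d8 = 20/3
endpoint = (-338/15, 4/3)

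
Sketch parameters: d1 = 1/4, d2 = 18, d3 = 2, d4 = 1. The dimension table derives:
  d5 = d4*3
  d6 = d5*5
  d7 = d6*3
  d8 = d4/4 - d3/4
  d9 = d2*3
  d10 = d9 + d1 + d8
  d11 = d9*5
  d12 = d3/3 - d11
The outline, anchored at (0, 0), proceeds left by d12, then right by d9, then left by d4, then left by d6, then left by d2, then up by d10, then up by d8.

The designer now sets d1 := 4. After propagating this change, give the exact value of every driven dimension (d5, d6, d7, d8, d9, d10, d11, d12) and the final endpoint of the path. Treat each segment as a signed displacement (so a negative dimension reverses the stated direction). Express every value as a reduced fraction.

Apply edit: d1 := 4
  d5 = d4*3 = 3
  d6 = d5*5 = 15
  d7 = d6*3 = 45
  d8 = d4/4 - d3/4 = -1/4
  d9 = d2*3 = 54
  d10 = d9 + d1 + d8 = 231/4
  d11 = d9*5 = 270
  d12 = d3/3 - d11 = -808/3
Walk from origin (0, 0):
  seg 1: left by d12 = -808/3 → (808/3, 0)
  seg 2: right by d9 = 54 → (970/3, 0)
  seg 3: left by d4 = 1 → (967/3, 0)
  seg 4: left by d6 = 15 → (922/3, 0)
  seg 5: left by d2 = 18 → (868/3, 0)
  seg 6: up by d10 = 231/4 → (868/3, 231/4)
  seg 7: up by d8 = -1/4 → (868/3, 115/2)

d5 = 3
d6 = 15
d7 = 45
d8 = -1/4
d9 = 54
d10 = 231/4
d11 = 270
d12 = -808/3
endpoint = (868/3, 115/2)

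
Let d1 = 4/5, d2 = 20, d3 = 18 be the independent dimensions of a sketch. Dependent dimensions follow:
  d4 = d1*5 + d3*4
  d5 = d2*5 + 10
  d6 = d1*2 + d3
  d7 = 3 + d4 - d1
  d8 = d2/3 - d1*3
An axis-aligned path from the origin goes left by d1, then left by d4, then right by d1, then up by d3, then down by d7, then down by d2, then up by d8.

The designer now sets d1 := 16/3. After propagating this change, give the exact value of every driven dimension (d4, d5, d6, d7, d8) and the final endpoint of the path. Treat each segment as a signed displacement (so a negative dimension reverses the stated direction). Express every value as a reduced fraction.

d4 = 296/3
d5 = 110
d6 = 86/3
d7 = 289/3
d8 = -28/3
endpoint = (-296/3, -323/3)

Apply edit: d1 := 16/3
  d4 = d1*5 + d3*4 = 296/3
  d5 = d2*5 + 10 = 110
  d6 = d1*2 + d3 = 86/3
  d7 = 3 + d4 - d1 = 289/3
  d8 = d2/3 - d1*3 = -28/3
Walk from origin (0, 0):
  seg 1: left by d1 = 16/3 → (-16/3, 0)
  seg 2: left by d4 = 296/3 → (-104, 0)
  seg 3: right by d1 = 16/3 → (-296/3, 0)
  seg 4: up by d3 = 18 → (-296/3, 18)
  seg 5: down by d7 = 289/3 → (-296/3, -235/3)
  seg 6: down by d2 = 20 → (-296/3, -295/3)
  seg 7: up by d8 = -28/3 → (-296/3, -323/3)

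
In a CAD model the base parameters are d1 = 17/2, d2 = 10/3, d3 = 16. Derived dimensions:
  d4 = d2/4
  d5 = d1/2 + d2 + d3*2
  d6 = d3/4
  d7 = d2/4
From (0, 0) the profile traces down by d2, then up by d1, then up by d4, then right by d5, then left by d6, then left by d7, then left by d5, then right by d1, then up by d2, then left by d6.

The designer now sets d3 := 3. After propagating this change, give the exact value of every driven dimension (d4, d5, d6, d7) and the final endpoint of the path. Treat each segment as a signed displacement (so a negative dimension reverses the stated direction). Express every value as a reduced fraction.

d4 = 5/6
d5 = 163/12
d6 = 3/4
d7 = 5/6
endpoint = (37/6, 28/3)

Apply edit: d3 := 3
  d4 = d2/4 = 5/6
  d5 = d1/2 + d2 + d3*2 = 163/12
  d6 = d3/4 = 3/4
  d7 = d2/4 = 5/6
Walk from origin (0, 0):
  seg 1: down by d2 = 10/3 → (0, -10/3)
  seg 2: up by d1 = 17/2 → (0, 31/6)
  seg 3: up by d4 = 5/6 → (0, 6)
  seg 4: right by d5 = 163/12 → (163/12, 6)
  seg 5: left by d6 = 3/4 → (77/6, 6)
  seg 6: left by d7 = 5/6 → (12, 6)
  seg 7: left by d5 = 163/12 → (-19/12, 6)
  seg 8: right by d1 = 17/2 → (83/12, 6)
  seg 9: up by d2 = 10/3 → (83/12, 28/3)
  seg 10: left by d6 = 3/4 → (37/6, 28/3)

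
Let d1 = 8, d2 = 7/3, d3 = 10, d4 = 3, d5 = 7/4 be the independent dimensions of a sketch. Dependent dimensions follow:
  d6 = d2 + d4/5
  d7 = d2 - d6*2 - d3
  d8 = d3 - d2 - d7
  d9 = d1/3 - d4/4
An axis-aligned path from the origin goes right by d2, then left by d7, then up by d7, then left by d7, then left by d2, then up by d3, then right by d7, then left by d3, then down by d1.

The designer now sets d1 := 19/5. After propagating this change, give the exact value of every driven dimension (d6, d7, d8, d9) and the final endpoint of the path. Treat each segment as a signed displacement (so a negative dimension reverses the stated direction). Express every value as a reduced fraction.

Apply edit: d1 := 19/5
  d6 = d2 + d4/5 = 44/15
  d7 = d2 - d6*2 - d3 = -203/15
  d8 = d3 - d2 - d7 = 106/5
  d9 = d1/3 - d4/4 = 31/60
Walk from origin (0, 0):
  seg 1: right by d2 = 7/3 → (7/3, 0)
  seg 2: left by d7 = -203/15 → (238/15, 0)
  seg 3: up by d7 = -203/15 → (238/15, -203/15)
  seg 4: left by d7 = -203/15 → (147/5, -203/15)
  seg 5: left by d2 = 7/3 → (406/15, -203/15)
  seg 6: up by d3 = 10 → (406/15, -53/15)
  seg 7: right by d7 = -203/15 → (203/15, -53/15)
  seg 8: left by d3 = 10 → (53/15, -53/15)
  seg 9: down by d1 = 19/5 → (53/15, -22/3)

d6 = 44/15
d7 = -203/15
d8 = 106/5
d9 = 31/60
endpoint = (53/15, -22/3)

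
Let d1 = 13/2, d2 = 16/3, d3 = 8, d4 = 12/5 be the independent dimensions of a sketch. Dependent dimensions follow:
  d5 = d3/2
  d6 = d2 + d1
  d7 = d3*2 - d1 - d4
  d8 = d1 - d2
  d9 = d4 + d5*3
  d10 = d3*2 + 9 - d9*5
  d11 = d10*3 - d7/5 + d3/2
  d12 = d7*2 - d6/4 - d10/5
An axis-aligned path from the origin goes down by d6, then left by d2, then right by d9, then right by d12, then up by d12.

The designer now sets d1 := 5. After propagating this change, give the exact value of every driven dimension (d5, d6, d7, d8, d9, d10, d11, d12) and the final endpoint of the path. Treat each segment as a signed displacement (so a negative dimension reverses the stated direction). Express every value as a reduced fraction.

d5 = 4
d6 = 31/3
d7 = 43/5
d8 = -1/3
d9 = 72/5
d10 = -47
d11 = -3468/25
d12 = 1441/60
endpoint = (397/12, 821/60)

Apply edit: d1 := 5
  d5 = d3/2 = 4
  d6 = d2 + d1 = 31/3
  d7 = d3*2 - d1 - d4 = 43/5
  d8 = d1 - d2 = -1/3
  d9 = d4 + d5*3 = 72/5
  d10 = d3*2 + 9 - d9*5 = -47
  d11 = d10*3 - d7/5 + d3/2 = -3468/25
  d12 = d7*2 - d6/4 - d10/5 = 1441/60
Walk from origin (0, 0):
  seg 1: down by d6 = 31/3 → (0, -31/3)
  seg 2: left by d2 = 16/3 → (-16/3, -31/3)
  seg 3: right by d9 = 72/5 → (136/15, -31/3)
  seg 4: right by d12 = 1441/60 → (397/12, -31/3)
  seg 5: up by d12 = 1441/60 → (397/12, 821/60)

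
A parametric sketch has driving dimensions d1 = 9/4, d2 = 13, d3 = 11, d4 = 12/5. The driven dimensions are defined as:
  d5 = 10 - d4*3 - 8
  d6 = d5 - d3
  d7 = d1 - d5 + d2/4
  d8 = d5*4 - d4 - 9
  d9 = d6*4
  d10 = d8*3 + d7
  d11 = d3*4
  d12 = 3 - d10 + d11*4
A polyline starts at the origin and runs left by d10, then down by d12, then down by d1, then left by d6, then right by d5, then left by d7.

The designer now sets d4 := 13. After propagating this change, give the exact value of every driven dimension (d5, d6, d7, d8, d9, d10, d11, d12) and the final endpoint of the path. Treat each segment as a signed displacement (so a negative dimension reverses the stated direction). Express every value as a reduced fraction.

d5 = -37
d6 = -48
d7 = 85/2
d8 = -170
d9 = -192
d10 = -935/2
d11 = 44
d12 = 1293/2
endpoint = (436, -2595/4)

Apply edit: d4 := 13
  d5 = 10 - d4*3 - 8 = -37
  d6 = d5 - d3 = -48
  d7 = d1 - d5 + d2/4 = 85/2
  d8 = d5*4 - d4 - 9 = -170
  d9 = d6*4 = -192
  d10 = d8*3 + d7 = -935/2
  d11 = d3*4 = 44
  d12 = 3 - d10 + d11*4 = 1293/2
Walk from origin (0, 0):
  seg 1: left by d10 = -935/2 → (935/2, 0)
  seg 2: down by d12 = 1293/2 → (935/2, -1293/2)
  seg 3: down by d1 = 9/4 → (935/2, -2595/4)
  seg 4: left by d6 = -48 → (1031/2, -2595/4)
  seg 5: right by d5 = -37 → (957/2, -2595/4)
  seg 6: left by d7 = 85/2 → (436, -2595/4)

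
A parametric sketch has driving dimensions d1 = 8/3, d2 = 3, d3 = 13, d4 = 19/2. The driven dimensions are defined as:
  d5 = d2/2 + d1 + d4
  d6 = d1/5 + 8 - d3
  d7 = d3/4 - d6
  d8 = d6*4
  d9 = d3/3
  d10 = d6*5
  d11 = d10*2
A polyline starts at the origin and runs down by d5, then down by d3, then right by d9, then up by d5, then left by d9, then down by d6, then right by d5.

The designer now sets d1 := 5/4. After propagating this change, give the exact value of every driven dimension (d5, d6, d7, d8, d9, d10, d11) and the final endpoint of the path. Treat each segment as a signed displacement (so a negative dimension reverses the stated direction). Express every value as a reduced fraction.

Apply edit: d1 := 5/4
  d5 = d2/2 + d1 + d4 = 49/4
  d6 = d1/5 + 8 - d3 = -19/4
  d7 = d3/4 - d6 = 8
  d8 = d6*4 = -19
  d9 = d3/3 = 13/3
  d10 = d6*5 = -95/4
  d11 = d10*2 = -95/2
Walk from origin (0, 0):
  seg 1: down by d5 = 49/4 → (0, -49/4)
  seg 2: down by d3 = 13 → (0, -101/4)
  seg 3: right by d9 = 13/3 → (13/3, -101/4)
  seg 4: up by d5 = 49/4 → (13/3, -13)
  seg 5: left by d9 = 13/3 → (0, -13)
  seg 6: down by d6 = -19/4 → (0, -33/4)
  seg 7: right by d5 = 49/4 → (49/4, -33/4)

d5 = 49/4
d6 = -19/4
d7 = 8
d8 = -19
d9 = 13/3
d10 = -95/4
d11 = -95/2
endpoint = (49/4, -33/4)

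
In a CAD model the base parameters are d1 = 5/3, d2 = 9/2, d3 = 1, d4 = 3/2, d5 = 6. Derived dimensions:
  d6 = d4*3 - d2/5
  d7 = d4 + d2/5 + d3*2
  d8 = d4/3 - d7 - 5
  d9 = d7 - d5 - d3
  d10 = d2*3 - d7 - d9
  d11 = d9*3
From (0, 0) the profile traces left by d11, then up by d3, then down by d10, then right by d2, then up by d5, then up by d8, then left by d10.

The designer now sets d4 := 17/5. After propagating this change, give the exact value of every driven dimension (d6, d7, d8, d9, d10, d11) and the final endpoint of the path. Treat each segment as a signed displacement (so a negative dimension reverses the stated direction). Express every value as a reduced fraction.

Apply edit: d4 := 17/5
  d6 = d4*3 - d2/5 = 93/10
  d7 = d4 + d2/5 + d3*2 = 63/10
  d8 = d4/3 - d7 - 5 = -61/6
  d9 = d7 - d5 - d3 = -7/10
  d10 = d2*3 - d7 - d9 = 79/10
  d11 = d9*3 = -21/10
Walk from origin (0, 0):
  seg 1: left by d11 = -21/10 → (21/10, 0)
  seg 2: up by d3 = 1 → (21/10, 1)
  seg 3: down by d10 = 79/10 → (21/10, -69/10)
  seg 4: right by d2 = 9/2 → (33/5, -69/10)
  seg 5: up by d5 = 6 → (33/5, -9/10)
  seg 6: up by d8 = -61/6 → (33/5, -166/15)
  seg 7: left by d10 = 79/10 → (-13/10, -166/15)

d6 = 93/10
d7 = 63/10
d8 = -61/6
d9 = -7/10
d10 = 79/10
d11 = -21/10
endpoint = (-13/10, -166/15)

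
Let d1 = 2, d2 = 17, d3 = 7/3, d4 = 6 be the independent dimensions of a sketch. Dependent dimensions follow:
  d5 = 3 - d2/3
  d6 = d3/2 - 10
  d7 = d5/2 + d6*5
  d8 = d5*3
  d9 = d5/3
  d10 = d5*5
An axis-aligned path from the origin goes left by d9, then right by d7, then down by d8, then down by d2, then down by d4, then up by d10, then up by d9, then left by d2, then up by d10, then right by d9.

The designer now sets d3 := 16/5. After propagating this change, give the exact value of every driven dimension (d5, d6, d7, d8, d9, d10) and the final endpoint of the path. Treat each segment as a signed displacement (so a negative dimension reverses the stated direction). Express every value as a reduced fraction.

d5 = -8/3
d6 = -42/5
d7 = -130/3
d8 = -8
d9 = -8/9
d10 = -40/3
endpoint = (-181/3, -383/9)

Apply edit: d3 := 16/5
  d5 = 3 - d2/3 = -8/3
  d6 = d3/2 - 10 = -42/5
  d7 = d5/2 + d6*5 = -130/3
  d8 = d5*3 = -8
  d9 = d5/3 = -8/9
  d10 = d5*5 = -40/3
Walk from origin (0, 0):
  seg 1: left by d9 = -8/9 → (8/9, 0)
  seg 2: right by d7 = -130/3 → (-382/9, 0)
  seg 3: down by d8 = -8 → (-382/9, 8)
  seg 4: down by d2 = 17 → (-382/9, -9)
  seg 5: down by d4 = 6 → (-382/9, -15)
  seg 6: up by d10 = -40/3 → (-382/9, -85/3)
  seg 7: up by d9 = -8/9 → (-382/9, -263/9)
  seg 8: left by d2 = 17 → (-535/9, -263/9)
  seg 9: up by d10 = -40/3 → (-535/9, -383/9)
  seg 10: right by d9 = -8/9 → (-181/3, -383/9)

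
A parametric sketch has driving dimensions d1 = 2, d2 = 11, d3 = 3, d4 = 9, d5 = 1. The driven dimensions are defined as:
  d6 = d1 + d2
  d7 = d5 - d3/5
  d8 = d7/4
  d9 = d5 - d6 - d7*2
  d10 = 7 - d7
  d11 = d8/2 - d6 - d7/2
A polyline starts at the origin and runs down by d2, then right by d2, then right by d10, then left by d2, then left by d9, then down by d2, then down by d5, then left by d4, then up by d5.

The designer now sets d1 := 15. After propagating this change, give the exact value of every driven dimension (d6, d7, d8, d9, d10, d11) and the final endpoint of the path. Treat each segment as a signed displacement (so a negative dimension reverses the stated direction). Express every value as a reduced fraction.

Apply edit: d1 := 15
  d6 = d1 + d2 = 26
  d7 = d5 - d3/5 = 2/5
  d8 = d7/4 = 1/10
  d9 = d5 - d6 - d7*2 = -129/5
  d10 = 7 - d7 = 33/5
  d11 = d8/2 - d6 - d7/2 = -523/20
Walk from origin (0, 0):
  seg 1: down by d2 = 11 → (0, -11)
  seg 2: right by d2 = 11 → (11, -11)
  seg 3: right by d10 = 33/5 → (88/5, -11)
  seg 4: left by d2 = 11 → (33/5, -11)
  seg 5: left by d9 = -129/5 → (162/5, -11)
  seg 6: down by d2 = 11 → (162/5, -22)
  seg 7: down by d5 = 1 → (162/5, -23)
  seg 8: left by d4 = 9 → (117/5, -23)
  seg 9: up by d5 = 1 → (117/5, -22)

d6 = 26
d7 = 2/5
d8 = 1/10
d9 = -129/5
d10 = 33/5
d11 = -523/20
endpoint = (117/5, -22)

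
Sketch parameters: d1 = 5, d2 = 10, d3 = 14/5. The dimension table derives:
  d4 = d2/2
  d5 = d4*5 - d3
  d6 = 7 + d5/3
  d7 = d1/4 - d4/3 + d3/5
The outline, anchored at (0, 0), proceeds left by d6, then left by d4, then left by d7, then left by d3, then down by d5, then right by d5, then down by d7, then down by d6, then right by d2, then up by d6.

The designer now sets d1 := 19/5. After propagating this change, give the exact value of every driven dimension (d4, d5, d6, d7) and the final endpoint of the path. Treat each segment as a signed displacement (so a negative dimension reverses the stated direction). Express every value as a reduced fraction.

Apply edit: d1 := 19/5
  d4 = d2/2 = 5
  d5 = d4*5 - d3 = 111/5
  d6 = 7 + d5/3 = 72/5
  d7 = d1/4 - d4/3 + d3/5 = -47/300
Walk from origin (0, 0):
  seg 1: left by d6 = 72/5 → (-72/5, 0)
  seg 2: left by d4 = 5 → (-97/5, 0)
  seg 3: left by d7 = -47/300 → (-5773/300, 0)
  seg 4: left by d3 = 14/5 → (-6613/300, 0)
  seg 5: down by d5 = 111/5 → (-6613/300, -111/5)
  seg 6: right by d5 = 111/5 → (47/300, -111/5)
  seg 7: down by d7 = -47/300 → (47/300, -6613/300)
  seg 8: down by d6 = 72/5 → (47/300, -10933/300)
  seg 9: right by d2 = 10 → (3047/300, -10933/300)
  seg 10: up by d6 = 72/5 → (3047/300, -6613/300)

d4 = 5
d5 = 111/5
d6 = 72/5
d7 = -47/300
endpoint = (3047/300, -6613/300)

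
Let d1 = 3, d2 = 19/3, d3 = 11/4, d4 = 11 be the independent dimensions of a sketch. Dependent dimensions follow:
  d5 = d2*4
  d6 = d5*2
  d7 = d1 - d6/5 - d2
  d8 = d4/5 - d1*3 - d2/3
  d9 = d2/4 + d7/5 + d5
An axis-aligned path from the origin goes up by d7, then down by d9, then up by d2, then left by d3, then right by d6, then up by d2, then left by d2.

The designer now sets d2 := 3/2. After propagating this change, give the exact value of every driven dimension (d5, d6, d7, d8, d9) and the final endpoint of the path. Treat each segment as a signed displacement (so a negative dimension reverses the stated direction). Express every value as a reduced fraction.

Apply edit: d2 := 3/2
  d5 = d2*4 = 6
  d6 = d5*2 = 12
  d7 = d1 - d6/5 - d2 = -9/10
  d8 = d4/5 - d1*3 - d2/3 = -73/10
  d9 = d2/4 + d7/5 + d5 = 1239/200
Walk from origin (0, 0):
  seg 1: up by d7 = -9/10 → (0, -9/10)
  seg 2: down by d9 = 1239/200 → (0, -1419/200)
  seg 3: up by d2 = 3/2 → (0, -1119/200)
  seg 4: left by d3 = 11/4 → (-11/4, -1119/200)
  seg 5: right by d6 = 12 → (37/4, -1119/200)
  seg 6: up by d2 = 3/2 → (37/4, -819/200)
  seg 7: left by d2 = 3/2 → (31/4, -819/200)

d5 = 6
d6 = 12
d7 = -9/10
d8 = -73/10
d9 = 1239/200
endpoint = (31/4, -819/200)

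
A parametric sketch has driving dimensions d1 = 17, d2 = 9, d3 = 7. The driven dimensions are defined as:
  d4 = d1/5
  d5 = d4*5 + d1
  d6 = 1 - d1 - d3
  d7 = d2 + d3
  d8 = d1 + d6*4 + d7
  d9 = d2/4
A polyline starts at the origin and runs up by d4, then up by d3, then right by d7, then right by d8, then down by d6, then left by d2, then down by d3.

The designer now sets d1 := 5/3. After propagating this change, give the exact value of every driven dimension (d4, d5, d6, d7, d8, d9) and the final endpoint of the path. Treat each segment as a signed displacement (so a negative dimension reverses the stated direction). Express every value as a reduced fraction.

d4 = 1/3
d5 = 10/3
d6 = -23/3
d7 = 16
d8 = -13
d9 = 9/4
endpoint = (-6, 8)

Apply edit: d1 := 5/3
  d4 = d1/5 = 1/3
  d5 = d4*5 + d1 = 10/3
  d6 = 1 - d1 - d3 = -23/3
  d7 = d2 + d3 = 16
  d8 = d1 + d6*4 + d7 = -13
  d9 = d2/4 = 9/4
Walk from origin (0, 0):
  seg 1: up by d4 = 1/3 → (0, 1/3)
  seg 2: up by d3 = 7 → (0, 22/3)
  seg 3: right by d7 = 16 → (16, 22/3)
  seg 4: right by d8 = -13 → (3, 22/3)
  seg 5: down by d6 = -23/3 → (3, 15)
  seg 6: left by d2 = 9 → (-6, 15)
  seg 7: down by d3 = 7 → (-6, 8)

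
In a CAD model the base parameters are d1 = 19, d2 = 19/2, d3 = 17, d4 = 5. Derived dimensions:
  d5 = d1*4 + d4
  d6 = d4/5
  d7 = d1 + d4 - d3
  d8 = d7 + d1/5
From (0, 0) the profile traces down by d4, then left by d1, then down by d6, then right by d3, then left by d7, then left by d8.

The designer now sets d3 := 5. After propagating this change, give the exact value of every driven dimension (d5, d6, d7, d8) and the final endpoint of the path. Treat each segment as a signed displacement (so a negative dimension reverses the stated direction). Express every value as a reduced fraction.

d5 = 81
d6 = 1
d7 = 19
d8 = 114/5
endpoint = (-279/5, -6)

Apply edit: d3 := 5
  d5 = d1*4 + d4 = 81
  d6 = d4/5 = 1
  d7 = d1 + d4 - d3 = 19
  d8 = d7 + d1/5 = 114/5
Walk from origin (0, 0):
  seg 1: down by d4 = 5 → (0, -5)
  seg 2: left by d1 = 19 → (-19, -5)
  seg 3: down by d6 = 1 → (-19, -6)
  seg 4: right by d3 = 5 → (-14, -6)
  seg 5: left by d7 = 19 → (-33, -6)
  seg 6: left by d8 = 114/5 → (-279/5, -6)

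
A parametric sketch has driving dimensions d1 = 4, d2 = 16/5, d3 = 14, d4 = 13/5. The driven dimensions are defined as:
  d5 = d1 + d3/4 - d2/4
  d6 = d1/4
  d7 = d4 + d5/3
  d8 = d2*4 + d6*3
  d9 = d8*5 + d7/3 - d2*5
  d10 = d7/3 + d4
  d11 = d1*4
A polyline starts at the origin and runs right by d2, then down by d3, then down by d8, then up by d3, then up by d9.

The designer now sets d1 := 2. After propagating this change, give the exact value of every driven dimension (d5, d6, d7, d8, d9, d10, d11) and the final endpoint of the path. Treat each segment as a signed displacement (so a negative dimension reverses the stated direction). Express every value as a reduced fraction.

d5 = 47/10
d6 = 1/2
d7 = 25/6
d8 = 143/10
d9 = 512/9
d10 = 359/90
d11 = 8
endpoint = (16/5, 3833/90)

Apply edit: d1 := 2
  d5 = d1 + d3/4 - d2/4 = 47/10
  d6 = d1/4 = 1/2
  d7 = d4 + d5/3 = 25/6
  d8 = d2*4 + d6*3 = 143/10
  d9 = d8*5 + d7/3 - d2*5 = 512/9
  d10 = d7/3 + d4 = 359/90
  d11 = d1*4 = 8
Walk from origin (0, 0):
  seg 1: right by d2 = 16/5 → (16/5, 0)
  seg 2: down by d3 = 14 → (16/5, -14)
  seg 3: down by d8 = 143/10 → (16/5, -283/10)
  seg 4: up by d3 = 14 → (16/5, -143/10)
  seg 5: up by d9 = 512/9 → (16/5, 3833/90)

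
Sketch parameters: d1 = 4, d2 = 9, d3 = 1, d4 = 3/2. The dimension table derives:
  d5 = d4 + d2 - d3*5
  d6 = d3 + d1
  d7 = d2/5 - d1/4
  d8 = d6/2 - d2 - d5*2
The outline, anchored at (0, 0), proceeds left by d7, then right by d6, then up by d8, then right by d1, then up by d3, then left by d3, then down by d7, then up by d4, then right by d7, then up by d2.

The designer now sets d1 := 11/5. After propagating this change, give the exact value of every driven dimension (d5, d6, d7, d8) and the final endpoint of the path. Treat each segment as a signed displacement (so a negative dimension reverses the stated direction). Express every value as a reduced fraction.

d5 = 11/2
d6 = 16/5
d7 = 5/4
d8 = -92/5
endpoint = (22/5, -163/20)

Apply edit: d1 := 11/5
  d5 = d4 + d2 - d3*5 = 11/2
  d6 = d3 + d1 = 16/5
  d7 = d2/5 - d1/4 = 5/4
  d8 = d6/2 - d2 - d5*2 = -92/5
Walk from origin (0, 0):
  seg 1: left by d7 = 5/4 → (-5/4, 0)
  seg 2: right by d6 = 16/5 → (39/20, 0)
  seg 3: up by d8 = -92/5 → (39/20, -92/5)
  seg 4: right by d1 = 11/5 → (83/20, -92/5)
  seg 5: up by d3 = 1 → (83/20, -87/5)
  seg 6: left by d3 = 1 → (63/20, -87/5)
  seg 7: down by d7 = 5/4 → (63/20, -373/20)
  seg 8: up by d4 = 3/2 → (63/20, -343/20)
  seg 9: right by d7 = 5/4 → (22/5, -343/20)
  seg 10: up by d2 = 9 → (22/5, -163/20)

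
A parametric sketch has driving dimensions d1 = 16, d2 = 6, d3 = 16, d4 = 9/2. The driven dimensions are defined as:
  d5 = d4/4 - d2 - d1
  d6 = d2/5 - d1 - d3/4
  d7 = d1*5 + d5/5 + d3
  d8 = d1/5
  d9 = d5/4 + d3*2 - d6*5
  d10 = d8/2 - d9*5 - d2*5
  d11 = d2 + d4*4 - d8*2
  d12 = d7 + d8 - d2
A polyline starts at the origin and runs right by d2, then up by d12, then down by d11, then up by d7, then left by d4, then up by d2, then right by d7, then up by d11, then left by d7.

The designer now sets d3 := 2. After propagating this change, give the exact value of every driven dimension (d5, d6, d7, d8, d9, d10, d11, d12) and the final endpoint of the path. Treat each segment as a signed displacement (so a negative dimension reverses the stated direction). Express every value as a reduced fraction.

d5 = -167/8
d6 = -153/10
d7 = 3113/40
d8 = 16/5
d9 = 2409/32
d10 = -64769/160
d11 = 88/5
d12 = 3001/40
endpoint = (3/2, 3177/20)

Apply edit: d3 := 2
  d5 = d4/4 - d2 - d1 = -167/8
  d6 = d2/5 - d1 - d3/4 = -153/10
  d7 = d1*5 + d5/5 + d3 = 3113/40
  d8 = d1/5 = 16/5
  d9 = d5/4 + d3*2 - d6*5 = 2409/32
  d10 = d8/2 - d9*5 - d2*5 = -64769/160
  d11 = d2 + d4*4 - d8*2 = 88/5
  d12 = d7 + d8 - d2 = 3001/40
Walk from origin (0, 0):
  seg 1: right by d2 = 6 → (6, 0)
  seg 2: up by d12 = 3001/40 → (6, 3001/40)
  seg 3: down by d11 = 88/5 → (6, 2297/40)
  seg 4: up by d7 = 3113/40 → (6, 541/4)
  seg 5: left by d4 = 9/2 → (3/2, 541/4)
  seg 6: up by d2 = 6 → (3/2, 565/4)
  seg 7: right by d7 = 3113/40 → (3173/40, 565/4)
  seg 8: up by d11 = 88/5 → (3173/40, 3177/20)
  seg 9: left by d7 = 3113/40 → (3/2, 3177/20)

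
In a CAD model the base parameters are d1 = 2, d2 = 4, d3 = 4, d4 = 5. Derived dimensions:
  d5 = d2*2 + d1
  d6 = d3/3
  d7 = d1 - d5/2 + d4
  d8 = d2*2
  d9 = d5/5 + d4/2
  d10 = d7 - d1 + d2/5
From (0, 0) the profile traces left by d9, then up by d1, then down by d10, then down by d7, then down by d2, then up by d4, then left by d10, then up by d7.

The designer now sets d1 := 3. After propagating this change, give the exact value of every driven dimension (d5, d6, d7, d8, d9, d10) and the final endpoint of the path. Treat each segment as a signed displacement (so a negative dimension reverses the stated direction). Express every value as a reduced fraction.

Apply edit: d1 := 3
  d5 = d2*2 + d1 = 11
  d6 = d3/3 = 4/3
  d7 = d1 - d5/2 + d4 = 5/2
  d8 = d2*2 = 8
  d9 = d5/5 + d4/2 = 47/10
  d10 = d7 - d1 + d2/5 = 3/10
Walk from origin (0, 0):
  seg 1: left by d9 = 47/10 → (-47/10, 0)
  seg 2: up by d1 = 3 → (-47/10, 3)
  seg 3: down by d10 = 3/10 → (-47/10, 27/10)
  seg 4: down by d7 = 5/2 → (-47/10, 1/5)
  seg 5: down by d2 = 4 → (-47/10, -19/5)
  seg 6: up by d4 = 5 → (-47/10, 6/5)
  seg 7: left by d10 = 3/10 → (-5, 6/5)
  seg 8: up by d7 = 5/2 → (-5, 37/10)

d5 = 11
d6 = 4/3
d7 = 5/2
d8 = 8
d9 = 47/10
d10 = 3/10
endpoint = (-5, 37/10)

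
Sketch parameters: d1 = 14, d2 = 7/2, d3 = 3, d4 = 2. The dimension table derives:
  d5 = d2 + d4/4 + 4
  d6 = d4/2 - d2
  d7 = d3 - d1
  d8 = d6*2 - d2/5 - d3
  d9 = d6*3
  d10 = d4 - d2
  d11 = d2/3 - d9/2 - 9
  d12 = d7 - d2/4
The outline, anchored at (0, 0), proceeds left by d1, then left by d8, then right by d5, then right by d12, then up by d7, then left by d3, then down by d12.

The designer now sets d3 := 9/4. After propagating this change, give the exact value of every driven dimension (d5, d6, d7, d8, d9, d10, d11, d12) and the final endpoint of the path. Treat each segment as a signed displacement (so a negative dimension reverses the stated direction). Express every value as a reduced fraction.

Apply edit: d3 := 9/4
  d5 = d2 + d4/4 + 4 = 8
  d6 = d4/2 - d2 = -5/2
  d7 = d3 - d1 = -47/4
  d8 = d6*2 - d2/5 - d3 = -159/20
  d9 = d6*3 = -15/2
  d10 = d4 - d2 = -3/2
  d11 = d2/3 - d9/2 - 9 = -49/12
  d12 = d7 - d2/4 = -101/8
Walk from origin (0, 0):
  seg 1: left by d1 = 14 → (-14, 0)
  seg 2: left by d8 = -159/20 → (-121/20, 0)
  seg 3: right by d5 = 8 → (39/20, 0)
  seg 4: right by d12 = -101/8 → (-427/40, 0)
  seg 5: up by d7 = -47/4 → (-427/40, -47/4)
  seg 6: left by d3 = 9/4 → (-517/40, -47/4)
  seg 7: down by d12 = -101/8 → (-517/40, 7/8)

d5 = 8
d6 = -5/2
d7 = -47/4
d8 = -159/20
d9 = -15/2
d10 = -3/2
d11 = -49/12
d12 = -101/8
endpoint = (-517/40, 7/8)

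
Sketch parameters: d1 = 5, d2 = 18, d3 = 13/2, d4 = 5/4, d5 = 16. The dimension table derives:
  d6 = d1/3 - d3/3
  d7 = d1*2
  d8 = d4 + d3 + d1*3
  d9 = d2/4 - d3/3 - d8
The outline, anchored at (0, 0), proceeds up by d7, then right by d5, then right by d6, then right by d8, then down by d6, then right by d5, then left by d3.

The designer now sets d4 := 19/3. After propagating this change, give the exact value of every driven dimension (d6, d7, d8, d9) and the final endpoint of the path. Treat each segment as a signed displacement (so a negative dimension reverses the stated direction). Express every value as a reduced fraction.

d6 = -1/2
d7 = 10
d8 = 167/6
d9 = -51/2
endpoint = (317/6, 21/2)

Apply edit: d4 := 19/3
  d6 = d1/3 - d3/3 = -1/2
  d7 = d1*2 = 10
  d8 = d4 + d3 + d1*3 = 167/6
  d9 = d2/4 - d3/3 - d8 = -51/2
Walk from origin (0, 0):
  seg 1: up by d7 = 10 → (0, 10)
  seg 2: right by d5 = 16 → (16, 10)
  seg 3: right by d6 = -1/2 → (31/2, 10)
  seg 4: right by d8 = 167/6 → (130/3, 10)
  seg 5: down by d6 = -1/2 → (130/3, 21/2)
  seg 6: right by d5 = 16 → (178/3, 21/2)
  seg 7: left by d3 = 13/2 → (317/6, 21/2)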